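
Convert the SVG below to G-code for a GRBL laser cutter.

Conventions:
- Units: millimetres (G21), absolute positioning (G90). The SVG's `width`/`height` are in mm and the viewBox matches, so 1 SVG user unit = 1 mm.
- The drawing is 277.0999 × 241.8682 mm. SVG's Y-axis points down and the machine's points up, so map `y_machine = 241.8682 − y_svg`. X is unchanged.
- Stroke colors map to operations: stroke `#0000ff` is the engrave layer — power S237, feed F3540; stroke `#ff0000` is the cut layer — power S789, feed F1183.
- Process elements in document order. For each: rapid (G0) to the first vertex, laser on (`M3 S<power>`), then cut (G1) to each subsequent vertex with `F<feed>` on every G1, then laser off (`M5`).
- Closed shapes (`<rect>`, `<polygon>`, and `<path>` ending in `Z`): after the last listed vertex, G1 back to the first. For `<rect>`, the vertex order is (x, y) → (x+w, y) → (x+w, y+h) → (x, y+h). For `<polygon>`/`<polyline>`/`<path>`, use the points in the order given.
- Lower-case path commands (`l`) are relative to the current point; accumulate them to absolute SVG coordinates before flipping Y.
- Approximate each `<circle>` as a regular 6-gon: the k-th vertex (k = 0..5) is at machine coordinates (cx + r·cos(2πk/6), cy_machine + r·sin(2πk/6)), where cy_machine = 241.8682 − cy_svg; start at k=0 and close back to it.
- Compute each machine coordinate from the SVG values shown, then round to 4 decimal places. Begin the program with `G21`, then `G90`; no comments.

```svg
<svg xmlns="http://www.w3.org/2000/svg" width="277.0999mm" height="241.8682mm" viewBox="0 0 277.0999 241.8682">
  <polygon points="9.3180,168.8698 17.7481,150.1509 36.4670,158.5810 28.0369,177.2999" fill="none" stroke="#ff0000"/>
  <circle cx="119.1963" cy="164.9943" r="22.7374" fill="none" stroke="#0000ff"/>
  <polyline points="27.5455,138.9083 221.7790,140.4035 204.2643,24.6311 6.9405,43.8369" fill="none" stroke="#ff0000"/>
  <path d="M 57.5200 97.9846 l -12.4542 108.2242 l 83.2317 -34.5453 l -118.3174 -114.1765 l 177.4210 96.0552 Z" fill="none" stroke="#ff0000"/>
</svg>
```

G21
G90
G0 X9.3180 Y72.9984
M3 S789
G1 X17.7481 Y91.7173 F1183
G1 X36.4670 Y83.2872 F1183
G1 X28.0369 Y64.5683 F1183
G1 X9.3180 Y72.9984 F1183
M5
G0 X141.9337 Y76.8739
M3 S237
G1 X130.5650 Y96.5651 F3540
G1 X107.8276 Y96.5651 F3540
G1 X96.4589 Y76.8739 F3540
G1 X107.8276 Y57.1827 F3540
G1 X130.5650 Y57.1827 F3540
G1 X141.9337 Y76.8739 F3540
M5
G0 X27.5455 Y102.9599
M3 S789
G1 X221.7790 Y101.4647 F1183
G1 X204.2643 Y217.2371 F1183
G1 X6.9405 Y198.0313 F1183
M5
G0 X57.5200 Y143.8836
M3 S789
G1 X45.0658 Y35.6594 F1183
G1 X128.2975 Y70.2047 F1183
G1 X9.9801 Y184.3812 F1183
G1 X187.4011 Y88.3260 F1183
G1 X57.5200 Y143.8836 F1183
M5

viewBox `0 0 277.0999 241.8682` with mm width/height → 1 unit = 1 mm. Flip: y_m = 241.8682 − y_svg.

**Shape 1** — `<polygon>` regular polygon, stroke `#ff0000` → cut (S789, F1183). Machine vertices: (9.3180,72.9984) → (17.7481,91.7173) → (36.4670,83.2872) → (28.0369,64.5683) → (9.3180,72.9984). Closed: final G1 returns to the first vertex.

**Shape 2** — `<circle>` circle, stroke `#0000ff` → engrave (S237, F3540). Machine vertices: (141.9337,76.8739) → (130.5650,96.5651) → (107.8276,96.5651) → (96.4589,76.8739) → (107.8276,57.1827) → (130.5650,57.1827) → (141.9337,76.8739). Closed: final G1 returns to the first vertex.

**Shape 3** — `<polyline>` open polyline, stroke `#ff0000` → cut (S789, F1183). Machine vertices: (27.5455,102.9599) → (221.7790,101.4647) → (204.2643,217.2371) → (6.9405,198.0313). Open path.

**Shape 4** — `<path>` closed polygon, stroke `#ff0000` → cut (S789, F1183). Machine vertices: (57.5200,143.8836) → (45.0658,35.6594) → (128.2975,70.2047) → (9.9801,184.3812) → (187.4011,88.3260) → (57.5200,143.8836). Closed: final G1 returns to the first vertex.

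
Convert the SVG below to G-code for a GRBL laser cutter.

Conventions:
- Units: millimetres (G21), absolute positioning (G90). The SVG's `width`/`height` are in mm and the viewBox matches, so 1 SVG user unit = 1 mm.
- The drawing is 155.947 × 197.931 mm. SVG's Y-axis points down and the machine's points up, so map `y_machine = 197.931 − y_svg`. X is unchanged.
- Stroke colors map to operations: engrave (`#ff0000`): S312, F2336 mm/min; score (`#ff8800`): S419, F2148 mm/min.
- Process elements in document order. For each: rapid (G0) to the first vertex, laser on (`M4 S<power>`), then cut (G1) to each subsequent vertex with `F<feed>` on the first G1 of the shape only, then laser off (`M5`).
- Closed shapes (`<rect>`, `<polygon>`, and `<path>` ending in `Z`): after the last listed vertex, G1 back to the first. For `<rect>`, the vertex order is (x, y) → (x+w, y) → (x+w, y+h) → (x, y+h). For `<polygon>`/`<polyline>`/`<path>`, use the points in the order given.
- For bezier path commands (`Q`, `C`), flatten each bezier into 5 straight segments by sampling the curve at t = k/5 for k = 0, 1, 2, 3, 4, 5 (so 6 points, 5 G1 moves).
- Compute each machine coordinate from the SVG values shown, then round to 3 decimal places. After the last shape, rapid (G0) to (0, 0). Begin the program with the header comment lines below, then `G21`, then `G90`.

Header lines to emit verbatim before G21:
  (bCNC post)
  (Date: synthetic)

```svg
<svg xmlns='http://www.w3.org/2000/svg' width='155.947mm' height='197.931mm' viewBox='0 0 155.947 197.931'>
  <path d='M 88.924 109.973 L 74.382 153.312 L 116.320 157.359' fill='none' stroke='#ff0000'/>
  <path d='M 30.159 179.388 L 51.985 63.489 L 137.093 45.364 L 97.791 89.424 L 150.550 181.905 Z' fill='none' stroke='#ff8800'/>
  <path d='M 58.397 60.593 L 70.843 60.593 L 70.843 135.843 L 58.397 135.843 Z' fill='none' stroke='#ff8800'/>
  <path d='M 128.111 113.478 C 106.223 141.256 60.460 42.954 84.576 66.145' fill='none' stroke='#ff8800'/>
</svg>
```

1 u = 1 mm; y_m = 197.931 − y.

[1] `<path>` open polyline, #ff0000→engrave S312 F2336: (88.924,87.958) → (74.382,44.619) → (116.320,40.572)

[2] `<path>` closed polygon, #ff8800→score S419 F2148: (30.159,18.543) → (51.985,134.442) → (137.093,152.567) → (97.791,108.507) → (150.550,16.026) → (30.159,18.543) (closed)

[3] `<path>` rectangle, #ff8800→score S419 F2148: (58.397,137.338) → (70.843,137.338) → (70.843,62.088) → (58.397,62.088) → (58.397,137.338) (closed)

[4] `<path>` cubic bezier, #ff8800→score S419 F2148: (128.111,84.453) → (112.863,80.935) → (96.386,95.793) → (83.178,117.143) → (77.742,133.102) → (84.576,131.786)

(bCNC post)
(Date: synthetic)
G21
G90
G0 X88.924 Y87.958
M4 S312
G1 X74.382 Y44.619 F2336
G1 X116.320 Y40.572
M5
G0 X30.159 Y18.543
M4 S419
G1 X51.985 Y134.442 F2148
G1 X137.093 Y152.567
G1 X97.791 Y108.507
G1 X150.550 Y16.026
G1 X30.159 Y18.543
M5
G0 X58.397 Y137.338
M4 S419
G1 X70.843 Y137.338 F2148
G1 X70.843 Y62.088
G1 X58.397 Y62.088
G1 X58.397 Y137.338
M5
G0 X128.111 Y84.453
M4 S419
G1 X112.863 Y80.935 F2148
G1 X96.386 Y95.793
G1 X83.178 Y117.143
G1 X77.742 Y133.102
G1 X84.576 Y131.786
M5
G0 X0.000 Y0.000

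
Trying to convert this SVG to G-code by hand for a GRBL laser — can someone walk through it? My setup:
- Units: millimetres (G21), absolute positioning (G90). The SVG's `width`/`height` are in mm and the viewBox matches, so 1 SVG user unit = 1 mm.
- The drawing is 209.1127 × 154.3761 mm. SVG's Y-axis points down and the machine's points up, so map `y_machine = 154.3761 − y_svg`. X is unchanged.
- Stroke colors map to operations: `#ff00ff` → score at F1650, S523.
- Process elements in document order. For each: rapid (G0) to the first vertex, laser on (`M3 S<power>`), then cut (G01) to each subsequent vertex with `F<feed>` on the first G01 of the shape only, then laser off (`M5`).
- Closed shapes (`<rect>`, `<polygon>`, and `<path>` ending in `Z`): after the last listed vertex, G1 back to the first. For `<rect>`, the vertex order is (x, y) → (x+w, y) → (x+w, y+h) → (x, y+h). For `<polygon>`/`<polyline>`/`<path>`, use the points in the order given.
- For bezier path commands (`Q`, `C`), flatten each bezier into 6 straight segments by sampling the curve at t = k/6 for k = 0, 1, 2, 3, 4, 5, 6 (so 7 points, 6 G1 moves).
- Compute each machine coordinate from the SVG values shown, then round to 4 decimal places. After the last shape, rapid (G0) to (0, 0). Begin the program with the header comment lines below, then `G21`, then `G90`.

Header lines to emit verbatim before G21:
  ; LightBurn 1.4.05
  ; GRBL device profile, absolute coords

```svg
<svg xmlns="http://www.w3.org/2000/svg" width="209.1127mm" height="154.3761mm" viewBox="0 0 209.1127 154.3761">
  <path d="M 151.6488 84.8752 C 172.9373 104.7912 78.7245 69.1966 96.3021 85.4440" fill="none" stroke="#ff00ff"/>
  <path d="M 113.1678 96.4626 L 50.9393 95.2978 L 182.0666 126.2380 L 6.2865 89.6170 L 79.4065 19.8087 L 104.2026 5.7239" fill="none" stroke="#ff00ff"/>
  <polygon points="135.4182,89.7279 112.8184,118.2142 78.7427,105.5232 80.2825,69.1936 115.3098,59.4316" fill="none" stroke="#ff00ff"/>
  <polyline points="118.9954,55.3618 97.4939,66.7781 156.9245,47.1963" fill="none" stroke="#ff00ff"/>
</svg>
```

; LightBurn 1.4.05
; GRBL device profile, absolute coords
G21
G90
G0 X151.6488 Y69.5009
M3 S523
G01 X153.7202 Y63.6718 F1650
G01 X142.8551 Y64.1124
G01 X125.3670 Y67.8408
G01 X107.5698 Y71.8749
G01 X95.7769 Y73.2326
G01 X96.3021 Y68.9321
M5
G0 X113.1678 Y57.9135
M3 S523
G01 X50.9393 Y59.0783 F1650
G01 X182.0666 Y28.1381
G01 X6.2865 Y64.7591
G01 X79.4065 Y134.5674
G01 X104.2026 Y148.6522
M5
G0 X135.4182 Y64.6482
M3 S523
G01 X112.8184 Y36.1619 F1650
G01 X78.7427 Y48.8529
G01 X80.2825 Y85.1825
G01 X115.3098 Y94.9445
G01 X135.4182 Y64.6482
M5
G0 X118.9954 Y99.0143
M3 S523
G01 X97.4939 Y87.5980 F1650
G01 X156.9245 Y107.1798
M5
G0 X0.0000 Y0.0000

Since the viewBox matches the mm dimensions, user units are millimetres directly. The only transform is the Y-flip y_m = 154.3761 − y_svg.

Shape 1 is a cubic bezier drawn with `<path>`. Its stroke #ff00ff means score at S523, F1650. After flipping Y the toolpath is (151.6488,69.5009) → (153.7202,63.6718) → (142.8551,64.1124) → (125.3670,67.8408) → (107.5698,71.8749) → (95.7769,73.2326) → (96.3021,68.9321).

Shape 2 is a open polyline drawn with `<path>`. Its stroke #ff00ff means score at S523, F1650. After flipping Y the toolpath is (113.1678,57.9135) → (50.9393,59.0783) → (182.0666,28.1381) → (6.2865,64.7591) → (79.4065,134.5674) → (104.2026,148.6522).

Shape 3 is a regular polygon drawn with `<polygon>`. Its stroke #ff00ff means score at S523, F1650. After flipping Y the toolpath is (135.4182,64.6482) → (112.8184,36.1619) → (78.7427,48.8529) → (80.2825,85.1825) → (115.3098,94.9445) → (135.4182,64.6482), returning to the start.

Shape 4 is a open polyline drawn with `<polyline>`. Its stroke #ff00ff means score at S523, F1650. After flipping Y the toolpath is (118.9954,99.0143) → (97.4939,87.5980) → (156.9245,107.1798).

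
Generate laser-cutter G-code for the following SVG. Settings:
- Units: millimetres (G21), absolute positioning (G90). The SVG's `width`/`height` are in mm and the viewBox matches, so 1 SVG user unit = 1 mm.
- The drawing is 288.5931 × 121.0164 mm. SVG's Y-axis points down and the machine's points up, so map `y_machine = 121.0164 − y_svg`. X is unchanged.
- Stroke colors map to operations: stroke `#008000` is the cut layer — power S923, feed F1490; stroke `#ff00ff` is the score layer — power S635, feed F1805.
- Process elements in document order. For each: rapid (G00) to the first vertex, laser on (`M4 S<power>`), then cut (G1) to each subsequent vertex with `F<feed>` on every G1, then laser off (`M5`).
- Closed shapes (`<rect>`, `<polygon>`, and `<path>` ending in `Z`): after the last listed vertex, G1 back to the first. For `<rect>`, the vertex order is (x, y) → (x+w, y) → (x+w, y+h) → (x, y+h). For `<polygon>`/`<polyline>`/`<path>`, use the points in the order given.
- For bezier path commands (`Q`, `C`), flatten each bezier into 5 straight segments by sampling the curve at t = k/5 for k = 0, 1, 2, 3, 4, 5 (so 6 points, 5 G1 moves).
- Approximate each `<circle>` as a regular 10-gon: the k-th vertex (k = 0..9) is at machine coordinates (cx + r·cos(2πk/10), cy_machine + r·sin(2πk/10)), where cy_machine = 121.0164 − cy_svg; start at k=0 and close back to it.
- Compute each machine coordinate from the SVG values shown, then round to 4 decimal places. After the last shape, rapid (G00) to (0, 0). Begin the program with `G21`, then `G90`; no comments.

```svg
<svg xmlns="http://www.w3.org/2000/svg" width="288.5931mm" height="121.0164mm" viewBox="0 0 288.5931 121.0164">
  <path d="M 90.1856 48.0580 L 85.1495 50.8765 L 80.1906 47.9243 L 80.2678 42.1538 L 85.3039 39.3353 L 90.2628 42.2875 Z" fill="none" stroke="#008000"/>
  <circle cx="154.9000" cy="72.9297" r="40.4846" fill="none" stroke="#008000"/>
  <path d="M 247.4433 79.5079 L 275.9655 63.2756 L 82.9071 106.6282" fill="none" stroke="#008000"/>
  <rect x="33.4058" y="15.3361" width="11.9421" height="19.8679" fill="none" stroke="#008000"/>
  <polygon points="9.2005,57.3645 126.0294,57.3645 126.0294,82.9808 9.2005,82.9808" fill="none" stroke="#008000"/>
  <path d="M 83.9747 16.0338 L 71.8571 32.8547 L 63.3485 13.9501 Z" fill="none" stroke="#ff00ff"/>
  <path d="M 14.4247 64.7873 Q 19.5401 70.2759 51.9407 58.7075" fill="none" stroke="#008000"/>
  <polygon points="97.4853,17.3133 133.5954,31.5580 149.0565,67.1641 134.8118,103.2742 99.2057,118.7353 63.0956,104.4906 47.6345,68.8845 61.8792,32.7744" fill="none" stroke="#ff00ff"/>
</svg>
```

Since the viewBox matches the mm dimensions, user units are millimetres directly. The only transform is the Y-flip y_m = 121.0164 − y_svg.

Shape 1 is a regular polygon drawn with `<path>`. Its stroke #008000 means cut at S923, F1490. After flipping Y the toolpath is (90.1856,72.9584) → (85.1495,70.1399) → (80.1906,73.0921) → (80.2678,78.8626) → (85.3039,81.6811) → (90.2628,78.7289) → (90.1856,72.9584), returning to the start.

Shape 2 is a circle drawn with `<circle>`. Its stroke #008000 means cut at S923, F1490. After flipping Y the toolpath is (195.3846,48.0867) → (187.6527,71.8830) → (167.4104,86.5898) → (142.3896,86.5898) → (122.1473,71.8830) → (114.4154,48.0867) → (122.1473,24.2904) → (142.3896,9.5836) → (167.4104,9.5836) → (187.6527,24.2904) → (195.3846,48.0867), returning to the start.

Shape 3 is a open polyline drawn with `<path>`. Its stroke #008000 means cut at S923, F1490. After flipping Y the toolpath is (247.4433,41.5085) → (275.9655,57.7408) → (82.9071,14.3882).

Shape 4 is a rectangle drawn with `<rect>`. Its stroke #008000 means cut at S923, F1490. After flipping Y the toolpath is (33.4058,105.6803) → (45.3479,105.6803) → (45.3479,85.8124) → (33.4058,85.8124) → (33.4058,105.6803), returning to the start.

Shape 5 is a rectangle drawn with `<polygon>`. Its stroke #008000 means cut at S923, F1490. After flipping Y the toolpath is (9.2005,63.6519) → (126.0294,63.6519) → (126.0294,38.0356) → (9.2005,38.0356) → (9.2005,63.6519), returning to the start.

Shape 6 is a regular polygon drawn with `<path>`. Its stroke #ff00ff means score at S635, F1805. After flipping Y the toolpath is (83.9747,104.9826) → (71.8571,88.1617) → (63.3485,107.0663) → (83.9747,104.9826), returning to the start.

Shape 7 is a quadratic bezier drawn with `<path>`. Its stroke #008000 means cut at S923, F1490. After flipping Y the toolpath is (14.4247,56.2291) → (17.5623,54.7159) → (22.8827,54.5673) → (30.3859,55.7833) → (40.0719,58.3638) → (51.9407,62.3089).

Shape 8 is a regular polygon drawn with `<polygon>`. Its stroke #ff00ff means score at S635, F1805. After flipping Y the toolpath is (97.4853,103.7031) → (133.5954,89.4584) → (149.0565,53.8523) → (134.8118,17.7422) → (99.2057,2.2811) → (63.0956,16.5258) → (47.6345,52.1319) → (61.8792,88.2420) → (97.4853,103.7031), returning to the start.

G21
G90
G00 X90.1856 Y72.9584
M4 S923
G1 X85.1495 Y70.1399 F1490
G1 X80.1906 Y73.0921 F1490
G1 X80.2678 Y78.8626 F1490
G1 X85.3039 Y81.6811 F1490
G1 X90.2628 Y78.7289 F1490
G1 X90.1856 Y72.9584 F1490
M5
G00 X195.3846 Y48.0867
M4 S923
G1 X187.6527 Y71.8830 F1490
G1 X167.4104 Y86.5898 F1490
G1 X142.3896 Y86.5898 F1490
G1 X122.1473 Y71.8830 F1490
G1 X114.4154 Y48.0867 F1490
G1 X122.1473 Y24.2904 F1490
G1 X142.3896 Y9.5836 F1490
G1 X167.4104 Y9.5836 F1490
G1 X187.6527 Y24.2904 F1490
G1 X195.3846 Y48.0867 F1490
M5
G00 X247.4433 Y41.5085
M4 S923
G1 X275.9655 Y57.7408 F1490
G1 X82.9071 Y14.3882 F1490
M5
G00 X33.4058 Y105.6803
M4 S923
G1 X45.3479 Y105.6803 F1490
G1 X45.3479 Y85.8124 F1490
G1 X33.4058 Y85.8124 F1490
G1 X33.4058 Y105.6803 F1490
M5
G00 X9.2005 Y63.6519
M4 S923
G1 X126.0294 Y63.6519 F1490
G1 X126.0294 Y38.0356 F1490
G1 X9.2005 Y38.0356 F1490
G1 X9.2005 Y63.6519 F1490
M5
G00 X83.9747 Y104.9826
M4 S635
G1 X71.8571 Y88.1617 F1805
G1 X63.3485 Y107.0663 F1805
G1 X83.9747 Y104.9826 F1805
M5
G00 X14.4247 Y56.2291
M4 S923
G1 X17.5623 Y54.7159 F1490
G1 X22.8827 Y54.5673 F1490
G1 X30.3859 Y55.7833 F1490
G1 X40.0719 Y58.3638 F1490
G1 X51.9407 Y62.3089 F1490
M5
G00 X97.4853 Y103.7031
M4 S635
G1 X133.5954 Y89.4584 F1805
G1 X149.0565 Y53.8523 F1805
G1 X134.8118 Y17.7422 F1805
G1 X99.2057 Y2.2811 F1805
G1 X63.0956 Y16.5258 F1805
G1 X47.6345 Y52.1319 F1805
G1 X61.8792 Y88.2420 F1805
G1 X97.4853 Y103.7031 F1805
M5
G00 X0.0000 Y0.0000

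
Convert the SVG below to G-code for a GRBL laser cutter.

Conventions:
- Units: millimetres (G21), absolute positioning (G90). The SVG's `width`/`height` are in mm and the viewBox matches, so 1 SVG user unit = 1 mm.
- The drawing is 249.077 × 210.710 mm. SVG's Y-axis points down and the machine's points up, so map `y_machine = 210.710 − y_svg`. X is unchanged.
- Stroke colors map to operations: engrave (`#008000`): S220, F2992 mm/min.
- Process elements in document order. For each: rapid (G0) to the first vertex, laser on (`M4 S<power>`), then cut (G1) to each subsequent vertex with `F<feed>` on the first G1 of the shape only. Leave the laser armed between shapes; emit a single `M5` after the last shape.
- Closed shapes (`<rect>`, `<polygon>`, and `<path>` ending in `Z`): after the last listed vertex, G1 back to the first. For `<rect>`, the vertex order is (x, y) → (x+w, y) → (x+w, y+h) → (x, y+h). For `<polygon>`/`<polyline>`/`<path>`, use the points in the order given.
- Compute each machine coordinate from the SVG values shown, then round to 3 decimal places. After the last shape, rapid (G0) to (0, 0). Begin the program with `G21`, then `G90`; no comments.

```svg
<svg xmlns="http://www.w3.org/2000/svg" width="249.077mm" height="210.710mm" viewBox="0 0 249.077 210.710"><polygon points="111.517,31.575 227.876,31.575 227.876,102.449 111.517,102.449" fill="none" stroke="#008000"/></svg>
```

G21
G90
G0 X111.517 Y179.135
M4 S220
G1 X227.876 Y179.135 F2992
G1 X227.876 Y108.261
G1 X111.517 Y108.261
G1 X111.517 Y179.135
M5
G0 X0.000 Y0.000

Since the viewBox matches the mm dimensions, user units are millimetres directly. The only transform is the Y-flip y_m = 210.710 − y_svg.

Shape 1 is a rectangle drawn with `<polygon>`. Its stroke #008000 means engrave at S220, F2992. After flipping Y the toolpath is (111.517,179.135) → (227.876,179.135) → (227.876,108.261) → (111.517,108.261) → (111.517,179.135), returning to the start.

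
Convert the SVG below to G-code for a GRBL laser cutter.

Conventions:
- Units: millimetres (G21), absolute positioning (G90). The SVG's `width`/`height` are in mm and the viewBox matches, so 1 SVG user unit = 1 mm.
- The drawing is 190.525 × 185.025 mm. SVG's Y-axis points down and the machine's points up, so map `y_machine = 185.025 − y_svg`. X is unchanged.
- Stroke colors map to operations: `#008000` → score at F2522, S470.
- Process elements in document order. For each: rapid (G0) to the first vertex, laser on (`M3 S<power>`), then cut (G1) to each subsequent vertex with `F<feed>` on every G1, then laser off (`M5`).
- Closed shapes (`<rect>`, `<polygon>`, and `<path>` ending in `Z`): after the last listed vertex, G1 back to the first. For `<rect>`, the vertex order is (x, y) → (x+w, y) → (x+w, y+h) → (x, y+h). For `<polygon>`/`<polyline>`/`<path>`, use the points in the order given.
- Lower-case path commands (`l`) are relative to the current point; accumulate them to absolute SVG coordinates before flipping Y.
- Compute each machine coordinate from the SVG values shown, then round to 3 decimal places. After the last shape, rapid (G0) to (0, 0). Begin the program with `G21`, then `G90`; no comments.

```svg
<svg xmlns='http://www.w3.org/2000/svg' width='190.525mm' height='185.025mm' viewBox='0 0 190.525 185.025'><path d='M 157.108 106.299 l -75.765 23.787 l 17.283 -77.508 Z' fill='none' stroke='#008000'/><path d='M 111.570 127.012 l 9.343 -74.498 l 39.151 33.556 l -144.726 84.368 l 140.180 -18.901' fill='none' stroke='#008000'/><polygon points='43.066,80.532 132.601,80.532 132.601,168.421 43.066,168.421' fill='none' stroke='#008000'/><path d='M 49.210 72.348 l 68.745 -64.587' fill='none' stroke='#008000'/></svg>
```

viewBox `0 0 190.525 185.025` with mm width/height → 1 unit = 1 mm. Flip: y_m = 185.025 − y_svg.

**Shape 1** — `<path>` regular polygon, stroke `#008000` → score (S470, F2522). Machine vertices: (157.108,78.726) → (81.343,54.939) → (98.626,132.447) → (157.108,78.726). Closed: final G1 returns to the first vertex.

**Shape 2** — `<path>` open polyline, stroke `#008000` → score (S470, F2522). Machine vertices: (111.570,58.013) → (120.913,132.511) → (160.064,98.955) → (15.338,14.587) → (155.518,33.488). Open path.

**Shape 3** — `<polygon>` rectangle, stroke `#008000` → score (S470, F2522). Machine vertices: (43.066,104.493) → (132.601,104.493) → (132.601,16.604) → (43.066,16.604) → (43.066,104.493). Closed: final G1 returns to the first vertex.

**Shape 4** — `<path>` line segment, stroke `#008000` → score (S470, F2522). Machine vertices: (49.210,112.677) → (117.955,177.264). Open path.

G21
G90
G0 X157.108 Y78.726
M3 S470
G1 X81.343 Y54.939 F2522
G1 X98.626 Y132.447 F2522
G1 X157.108 Y78.726 F2522
M5
G0 X111.570 Y58.013
M3 S470
G1 X120.913 Y132.511 F2522
G1 X160.064 Y98.955 F2522
G1 X15.338 Y14.587 F2522
G1 X155.518 Y33.488 F2522
M5
G0 X43.066 Y104.493
M3 S470
G1 X132.601 Y104.493 F2522
G1 X132.601 Y16.604 F2522
G1 X43.066 Y16.604 F2522
G1 X43.066 Y104.493 F2522
M5
G0 X49.210 Y112.677
M3 S470
G1 X117.955 Y177.264 F2522
M5
G0 X0.000 Y0.000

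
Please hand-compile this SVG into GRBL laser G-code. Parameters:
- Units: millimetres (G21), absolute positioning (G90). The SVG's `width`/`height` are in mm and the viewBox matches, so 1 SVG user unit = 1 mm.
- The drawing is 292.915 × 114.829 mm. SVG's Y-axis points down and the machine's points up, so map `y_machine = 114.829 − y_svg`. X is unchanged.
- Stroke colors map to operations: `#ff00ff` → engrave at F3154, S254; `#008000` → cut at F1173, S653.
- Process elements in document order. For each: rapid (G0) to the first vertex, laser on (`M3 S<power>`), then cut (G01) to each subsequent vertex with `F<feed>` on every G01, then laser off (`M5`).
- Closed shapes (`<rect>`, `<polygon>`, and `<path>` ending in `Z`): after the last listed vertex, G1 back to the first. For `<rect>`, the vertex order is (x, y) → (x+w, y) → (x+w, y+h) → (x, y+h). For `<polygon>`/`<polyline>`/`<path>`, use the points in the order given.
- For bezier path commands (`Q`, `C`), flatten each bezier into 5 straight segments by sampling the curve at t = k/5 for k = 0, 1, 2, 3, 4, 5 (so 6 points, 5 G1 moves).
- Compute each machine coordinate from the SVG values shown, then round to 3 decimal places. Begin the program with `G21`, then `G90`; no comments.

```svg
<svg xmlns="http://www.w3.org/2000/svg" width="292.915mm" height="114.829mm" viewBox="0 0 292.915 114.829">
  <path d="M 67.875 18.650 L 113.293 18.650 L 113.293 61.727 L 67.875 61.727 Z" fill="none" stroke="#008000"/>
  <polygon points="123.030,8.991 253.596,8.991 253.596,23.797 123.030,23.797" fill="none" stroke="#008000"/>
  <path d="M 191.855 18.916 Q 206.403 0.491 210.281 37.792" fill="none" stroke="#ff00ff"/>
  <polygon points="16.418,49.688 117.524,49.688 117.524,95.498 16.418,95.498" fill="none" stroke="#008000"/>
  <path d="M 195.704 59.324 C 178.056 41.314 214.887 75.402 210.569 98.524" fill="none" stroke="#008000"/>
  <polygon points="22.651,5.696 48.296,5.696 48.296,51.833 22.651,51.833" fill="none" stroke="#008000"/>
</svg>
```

1 u = 1 mm; y_m = 114.829 − y.

[1] `<path>` rectangle, #008000→cut S653 F1173: (67.875,96.179) → (113.293,96.179) → (113.293,53.102) → (67.875,53.102) → (67.875,96.179) (closed)

[2] `<polygon>` rectangle, #008000→cut S653 F1173: (123.030,105.838) → (253.596,105.838) → (253.596,91.032) → (123.030,91.032) → (123.030,105.838) (closed)

[3] `<path>` quadratic bezier, #ff00ff→engrave S254 F3154: (191.855,95.913) → (197.247,101.054) → (201.786,101.737) → (205.471,97.962) → (208.303,89.728) → (210.281,77.037)

[4] `<polygon>` rectangle, #008000→cut S653 F1173: (16.418,65.141) → (117.524,65.141) → (117.524,19.331) → (16.418,19.331) → (16.418,65.141) (closed)

[5] `<path>` cubic bezier, #008000→cut S653 F1173: (195.704,55.505) → (190.888,60.564) → (194.556,56.146) → (202.119,45.279) → (208.987,30.990) → (210.569,16.305)

[6] `<polygon>` rectangle, #008000→cut S653 F1173: (22.651,109.133) → (48.296,109.133) → (48.296,62.996) → (22.651,62.996) → (22.651,109.133) (closed)

G21
G90
G0 X67.875 Y96.179
M3 S653
G01 X113.293 Y96.179 F1173
G01 X113.293 Y53.102 F1173
G01 X67.875 Y53.102 F1173
G01 X67.875 Y96.179 F1173
M5
G0 X123.030 Y105.838
M3 S653
G01 X253.596 Y105.838 F1173
G01 X253.596 Y91.032 F1173
G01 X123.030 Y91.032 F1173
G01 X123.030 Y105.838 F1173
M5
G0 X191.855 Y95.913
M3 S254
G01 X197.247 Y101.054 F3154
G01 X201.786 Y101.737 F3154
G01 X205.471 Y97.962 F3154
G01 X208.303 Y89.728 F3154
G01 X210.281 Y77.037 F3154
M5
G0 X16.418 Y65.141
M3 S653
G01 X117.524 Y65.141 F1173
G01 X117.524 Y19.331 F1173
G01 X16.418 Y19.331 F1173
G01 X16.418 Y65.141 F1173
M5
G0 X195.704 Y55.505
M3 S653
G01 X190.888 Y60.564 F1173
G01 X194.556 Y56.146 F1173
G01 X202.119 Y45.279 F1173
G01 X208.987 Y30.990 F1173
G01 X210.569 Y16.305 F1173
M5
G0 X22.651 Y109.133
M3 S653
G01 X48.296 Y109.133 F1173
G01 X48.296 Y62.996 F1173
G01 X22.651 Y62.996 F1173
G01 X22.651 Y109.133 F1173
M5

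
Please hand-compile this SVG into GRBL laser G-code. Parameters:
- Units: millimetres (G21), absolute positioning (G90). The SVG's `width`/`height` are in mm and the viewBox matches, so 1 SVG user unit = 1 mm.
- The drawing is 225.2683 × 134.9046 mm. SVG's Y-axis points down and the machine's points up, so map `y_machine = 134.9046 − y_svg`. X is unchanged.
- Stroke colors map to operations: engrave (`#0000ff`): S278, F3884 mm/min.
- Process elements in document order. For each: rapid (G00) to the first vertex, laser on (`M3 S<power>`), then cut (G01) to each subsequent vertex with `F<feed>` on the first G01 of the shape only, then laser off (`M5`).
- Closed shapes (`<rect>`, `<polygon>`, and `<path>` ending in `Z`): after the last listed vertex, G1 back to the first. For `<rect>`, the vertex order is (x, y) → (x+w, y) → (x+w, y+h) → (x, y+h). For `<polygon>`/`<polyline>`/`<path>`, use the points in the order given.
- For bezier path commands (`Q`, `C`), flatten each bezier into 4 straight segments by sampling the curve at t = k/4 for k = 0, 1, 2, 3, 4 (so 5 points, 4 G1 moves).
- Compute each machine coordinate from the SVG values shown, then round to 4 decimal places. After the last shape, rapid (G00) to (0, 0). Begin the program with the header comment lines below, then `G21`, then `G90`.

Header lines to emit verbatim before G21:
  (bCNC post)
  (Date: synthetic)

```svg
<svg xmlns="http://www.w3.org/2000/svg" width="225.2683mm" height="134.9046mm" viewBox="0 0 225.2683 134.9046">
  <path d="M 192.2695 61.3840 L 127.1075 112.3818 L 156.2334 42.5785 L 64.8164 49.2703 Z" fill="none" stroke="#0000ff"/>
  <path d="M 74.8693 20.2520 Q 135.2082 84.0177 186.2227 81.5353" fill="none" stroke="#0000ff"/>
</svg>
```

1 u = 1 mm; y_m = 134.9046 − y.

[1] `<path>` closed polygon, #0000ff→engrave S278 F3884: (192.2695,73.5206) → (127.1075,22.5228) → (156.2334,92.3261) → (64.8164,85.6343) → (192.2695,73.5206) (closed)

[2] `<path>` quadratic bezier, #0000ff→engrave S278 F3884: (74.8693,114.6526) → (104.4560,86.9103) → (132.8771,67.4489) → (160.1327,56.2686) → (186.2227,53.3693)

(bCNC post)
(Date: synthetic)
G21
G90
G00 X192.2695 Y73.5206
M3 S278
G01 X127.1075 Y22.5228 F3884
G01 X156.2334 Y92.3261
G01 X64.8164 Y85.6343
G01 X192.2695 Y73.5206
M5
G00 X74.8693 Y114.6526
M3 S278
G01 X104.4560 Y86.9103 F3884
G01 X132.8771 Y67.4489
G01 X160.1327 Y56.2686
G01 X186.2227 Y53.3693
M5
G00 X0.0000 Y0.0000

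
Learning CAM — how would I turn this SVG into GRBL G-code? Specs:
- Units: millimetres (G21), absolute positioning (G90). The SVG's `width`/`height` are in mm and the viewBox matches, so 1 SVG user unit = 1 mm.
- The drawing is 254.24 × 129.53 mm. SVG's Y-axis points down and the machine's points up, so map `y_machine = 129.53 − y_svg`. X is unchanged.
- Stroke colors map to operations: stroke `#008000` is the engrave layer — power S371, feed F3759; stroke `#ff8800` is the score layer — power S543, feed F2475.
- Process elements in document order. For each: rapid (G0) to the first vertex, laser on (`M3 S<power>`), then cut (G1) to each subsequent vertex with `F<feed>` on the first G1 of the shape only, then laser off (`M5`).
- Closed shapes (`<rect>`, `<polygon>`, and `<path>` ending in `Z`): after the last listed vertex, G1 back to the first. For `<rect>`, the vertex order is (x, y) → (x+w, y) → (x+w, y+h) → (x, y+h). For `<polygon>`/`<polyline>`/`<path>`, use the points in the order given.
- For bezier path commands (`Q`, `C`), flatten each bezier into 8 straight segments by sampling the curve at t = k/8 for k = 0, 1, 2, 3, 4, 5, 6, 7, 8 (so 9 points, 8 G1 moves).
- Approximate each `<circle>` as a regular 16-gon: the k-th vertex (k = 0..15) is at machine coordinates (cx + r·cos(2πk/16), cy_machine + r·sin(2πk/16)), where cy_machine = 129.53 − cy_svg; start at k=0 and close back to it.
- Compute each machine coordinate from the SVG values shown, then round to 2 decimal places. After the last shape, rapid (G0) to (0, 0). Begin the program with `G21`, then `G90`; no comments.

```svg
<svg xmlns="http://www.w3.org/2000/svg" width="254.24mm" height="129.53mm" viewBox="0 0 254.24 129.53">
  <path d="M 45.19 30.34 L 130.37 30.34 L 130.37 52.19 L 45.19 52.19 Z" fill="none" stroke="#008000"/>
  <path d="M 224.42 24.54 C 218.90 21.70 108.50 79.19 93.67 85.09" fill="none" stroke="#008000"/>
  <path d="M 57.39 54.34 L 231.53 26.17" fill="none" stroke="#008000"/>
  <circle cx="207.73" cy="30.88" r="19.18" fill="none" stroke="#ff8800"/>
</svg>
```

G21
G90
G0 X45.19 Y99.19
M3 S371
G1 X130.37 Y99.19 F3759
G1 X130.37 Y77.34
G1 X45.19 Y77.34
G1 X45.19 Y99.19
M5
G0 X224.42 Y104.99
M3 S371
G1 X217.83 Y103.45 F3759
G1 X203.75 Y97.56
G1 X184.53 Y88.64
G1 X162.54 Y77.99
G1 X140.10 Y66.94
G1 X119.58 Y56.79
G1 X103.32 Y48.85
G1 X93.67 Y44.44
M5
G0 X57.39 Y75.19
M3 S371
G1 X231.53 Y103.36 F3759
M5
G0 X226.91 Y98.65
M3 S543
G1 X225.45 Y105.99 F2475
G1 X221.29 Y112.21
G1 X215.07 Y116.37
G1 X207.73 Y117.83
G1 X200.39 Y116.37
G1 X194.17 Y112.21
G1 X190.01 Y105.99
G1 X188.55 Y98.65
G1 X190.01 Y91.31
G1 X194.17 Y85.09
G1 X200.39 Y80.93
G1 X207.73 Y79.47
G1 X215.07 Y80.93
G1 X221.29 Y85.09
G1 X225.45 Y91.31
G1 X226.91 Y98.65
M5
G0 X0.00 Y0.00

1 u = 1 mm; y_m = 129.53 − y.

[1] `<path>` rectangle, #008000→engrave S371 F3759: (45.19,99.19) → (130.37,99.19) → (130.37,77.34) → (45.19,77.34) → (45.19,99.19) (closed)

[2] `<path>` cubic bezier, #008000→engrave S371 F3759: (224.42,104.99) → (217.83,103.45) → (203.75,97.56) → (184.53,88.64) → (162.54,77.99) → (140.10,66.94) → (119.58,56.79) → (103.32,48.85) → (93.67,44.44)

[3] `<path>` line segment, #008000→engrave S371 F3759: (57.39,75.19) → (231.53,103.36)

[4] `<circle>` circle, #ff8800→score S543 F2475: (226.91,98.65) → (225.45,105.99) → (221.29,112.21) → (215.07,116.37) → (207.73,117.83) → (200.39,116.37) → (194.17,112.21) → (190.01,105.99) → (188.55,98.65) → (190.01,91.31) → (194.17,85.09) → (200.39,80.93) → (207.73,79.47) → (215.07,80.93) → (221.29,85.09) → (225.45,91.31) → (226.91,98.65) (closed)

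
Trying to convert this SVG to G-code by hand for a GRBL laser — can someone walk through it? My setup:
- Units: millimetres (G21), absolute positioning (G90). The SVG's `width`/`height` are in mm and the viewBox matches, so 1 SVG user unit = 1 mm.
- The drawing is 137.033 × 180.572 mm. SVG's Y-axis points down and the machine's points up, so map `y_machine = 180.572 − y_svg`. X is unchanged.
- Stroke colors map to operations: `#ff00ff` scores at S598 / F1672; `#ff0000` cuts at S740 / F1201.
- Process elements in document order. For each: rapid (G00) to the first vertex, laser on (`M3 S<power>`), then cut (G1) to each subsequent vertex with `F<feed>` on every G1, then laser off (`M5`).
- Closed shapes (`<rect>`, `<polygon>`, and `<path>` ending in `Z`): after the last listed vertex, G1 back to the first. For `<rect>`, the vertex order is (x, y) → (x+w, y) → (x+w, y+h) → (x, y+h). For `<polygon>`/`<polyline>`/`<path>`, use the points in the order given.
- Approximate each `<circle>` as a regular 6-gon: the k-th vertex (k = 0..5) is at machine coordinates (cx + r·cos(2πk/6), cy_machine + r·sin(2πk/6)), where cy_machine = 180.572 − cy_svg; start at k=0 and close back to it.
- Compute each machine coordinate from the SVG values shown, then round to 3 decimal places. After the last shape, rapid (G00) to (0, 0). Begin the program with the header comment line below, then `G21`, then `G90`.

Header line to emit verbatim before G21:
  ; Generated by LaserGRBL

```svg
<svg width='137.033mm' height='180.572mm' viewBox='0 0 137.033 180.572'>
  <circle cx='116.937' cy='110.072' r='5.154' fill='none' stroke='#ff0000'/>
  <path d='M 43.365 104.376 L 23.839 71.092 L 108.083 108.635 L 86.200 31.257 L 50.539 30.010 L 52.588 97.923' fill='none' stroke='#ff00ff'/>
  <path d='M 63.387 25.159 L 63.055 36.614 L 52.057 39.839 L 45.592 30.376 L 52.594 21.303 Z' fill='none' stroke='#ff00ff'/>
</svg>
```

1 u = 1 mm; y_m = 180.572 − y.

[1] `<circle>` circle, #ff0000→cut S740 F1201: (122.091,70.500) → (119.514,74.963) → (114.360,74.963) → (111.783,70.500) → (114.360,66.037) → (119.514,66.037) → (122.091,70.500) (closed)

[2] `<path>` open polyline, #ff00ff→score S598 F1672: (43.365,76.196) → (23.839,109.480) → (108.083,71.937) → (86.200,149.315) → (50.539,150.562) → (52.588,82.649)

[3] `<path>` regular polygon, #ff00ff→score S598 F1672: (63.387,155.413) → (63.055,143.958) → (52.057,140.733) → (45.592,150.196) → (52.594,159.269) → (63.387,155.413) (closed)

; Generated by LaserGRBL
G21
G90
G00 X122.091 Y70.500
M3 S740
G1 X119.514 Y74.963 F1201
G1 X114.360 Y74.963 F1201
G1 X111.783 Y70.500 F1201
G1 X114.360 Y66.037 F1201
G1 X119.514 Y66.037 F1201
G1 X122.091 Y70.500 F1201
M5
G00 X43.365 Y76.196
M3 S598
G1 X23.839 Y109.480 F1672
G1 X108.083 Y71.937 F1672
G1 X86.200 Y149.315 F1672
G1 X50.539 Y150.562 F1672
G1 X52.588 Y82.649 F1672
M5
G00 X63.387 Y155.413
M3 S598
G1 X63.055 Y143.958 F1672
G1 X52.057 Y140.733 F1672
G1 X45.592 Y150.196 F1672
G1 X52.594 Y159.269 F1672
G1 X63.387 Y155.413 F1672
M5
G00 X0.000 Y0.000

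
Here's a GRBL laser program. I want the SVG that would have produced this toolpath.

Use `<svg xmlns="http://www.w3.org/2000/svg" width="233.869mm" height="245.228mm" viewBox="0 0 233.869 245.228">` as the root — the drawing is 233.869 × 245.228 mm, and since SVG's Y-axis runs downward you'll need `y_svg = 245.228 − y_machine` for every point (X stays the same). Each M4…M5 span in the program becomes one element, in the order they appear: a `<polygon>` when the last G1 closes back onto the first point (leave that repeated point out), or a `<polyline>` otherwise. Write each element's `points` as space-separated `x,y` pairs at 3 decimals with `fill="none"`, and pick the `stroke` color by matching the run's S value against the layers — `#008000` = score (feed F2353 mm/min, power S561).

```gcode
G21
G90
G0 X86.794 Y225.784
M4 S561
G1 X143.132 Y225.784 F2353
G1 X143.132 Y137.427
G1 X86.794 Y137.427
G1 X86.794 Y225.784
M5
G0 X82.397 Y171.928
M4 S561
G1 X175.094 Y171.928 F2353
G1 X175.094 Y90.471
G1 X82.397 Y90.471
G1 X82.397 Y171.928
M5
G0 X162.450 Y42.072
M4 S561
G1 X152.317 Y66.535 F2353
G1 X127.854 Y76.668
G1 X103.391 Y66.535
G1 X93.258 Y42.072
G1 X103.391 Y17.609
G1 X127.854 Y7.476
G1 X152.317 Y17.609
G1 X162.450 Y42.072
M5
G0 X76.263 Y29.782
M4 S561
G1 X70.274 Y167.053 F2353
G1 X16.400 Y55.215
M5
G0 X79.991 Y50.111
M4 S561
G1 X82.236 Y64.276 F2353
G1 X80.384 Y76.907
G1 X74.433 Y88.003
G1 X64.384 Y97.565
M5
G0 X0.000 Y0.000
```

<svg xmlns="http://www.w3.org/2000/svg" width="233.869mm" height="245.228mm" viewBox="0 0 233.869 245.228">
  <polygon points="86.794,19.444 143.132,19.444 143.132,107.801 86.794,107.801" fill="none" stroke="#008000"/>
  <polygon points="82.397,73.300 175.094,73.300 175.094,154.757 82.397,154.757" fill="none" stroke="#008000"/>
  <polygon points="162.450,203.156 152.317,178.693 127.854,168.560 103.391,178.693 93.258,203.156 103.391,227.619 127.854,237.752 152.317,227.619" fill="none" stroke="#008000"/>
  <polyline points="76.263,215.446 70.274,78.175 16.400,190.013" fill="none" stroke="#008000"/>
  <polyline points="79.991,195.117 82.236,180.952 80.384,168.321 74.433,157.225 64.384,147.663" fill="none" stroke="#008000"/>
</svg>

Machine Y-up, SVG Y-down with viewBox height 245.228, so y_svg = 245.228 − y_machine; X carries over. Every run uses S561, so all elements get stroke `#008000` (score).

Run 1: The run returns to its start, so emit a `<polygon>` with points (Y-flipped): 86.794,19.444 143.132,19.444 143.132,107.801 86.794,107.801.

Run 2: The run returns to its start, so emit a `<polygon>` with points (Y-flipped): 82.397,73.300 175.094,73.300 175.094,154.757 82.397,154.757.

Run 3: The run returns to its start, so emit a `<polygon>` with points (Y-flipped): 162.450,203.156 152.317,178.693 127.854,168.560 103.391,178.693 93.258,203.156 103.391,227.619 127.854,237.752 152.317,227.619.

Run 4: The run is open, so emit a `<polyline>` with points (Y-flipped): 76.263,215.446 70.274,78.175 16.400,190.013.

Run 5: The run is open, so emit a `<polyline>` with points (Y-flipped): 79.991,195.117 82.236,180.952 80.384,168.321 74.433,157.225 64.384,147.663.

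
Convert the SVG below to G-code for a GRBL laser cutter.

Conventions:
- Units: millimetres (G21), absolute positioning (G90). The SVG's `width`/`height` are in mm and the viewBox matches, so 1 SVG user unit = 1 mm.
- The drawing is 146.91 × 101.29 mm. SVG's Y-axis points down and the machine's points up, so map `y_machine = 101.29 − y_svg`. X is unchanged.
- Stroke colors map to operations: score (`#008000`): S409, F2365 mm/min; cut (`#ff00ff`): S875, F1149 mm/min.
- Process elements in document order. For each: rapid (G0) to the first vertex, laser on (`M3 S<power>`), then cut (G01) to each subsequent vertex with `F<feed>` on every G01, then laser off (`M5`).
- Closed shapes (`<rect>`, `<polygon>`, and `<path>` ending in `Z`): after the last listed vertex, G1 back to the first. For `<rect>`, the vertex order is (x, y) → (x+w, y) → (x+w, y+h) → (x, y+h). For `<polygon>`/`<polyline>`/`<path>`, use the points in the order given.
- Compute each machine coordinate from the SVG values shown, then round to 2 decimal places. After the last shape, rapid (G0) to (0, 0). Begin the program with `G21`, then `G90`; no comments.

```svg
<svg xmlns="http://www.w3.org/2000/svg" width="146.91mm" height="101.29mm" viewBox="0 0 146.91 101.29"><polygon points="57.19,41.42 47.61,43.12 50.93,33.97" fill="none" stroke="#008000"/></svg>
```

G21
G90
G0 X57.19 Y59.87
M3 S409
G01 X47.61 Y58.17 F2365
G01 X50.93 Y67.32 F2365
G01 X57.19 Y59.87 F2365
M5
G0 X0.00 Y0.00

viewBox `0 0 146.91 101.29` with mm width/height → 1 unit = 1 mm. Flip: y_m = 101.29 − y_svg.

**Shape 1** — `<polygon>` regular polygon, stroke `#008000` → score (S409, F2365). Machine vertices: (57.19,59.87) → (47.61,58.17) → (50.93,67.32) → (57.19,59.87). Closed: final G1 returns to the first vertex.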